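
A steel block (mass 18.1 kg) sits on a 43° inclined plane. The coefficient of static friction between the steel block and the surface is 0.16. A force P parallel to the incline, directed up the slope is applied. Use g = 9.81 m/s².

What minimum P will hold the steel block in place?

The steel block tends to slide down (tan θ > μ_s), so at the point of impending slip friction acts up-slope at its limit: f = μ_s N.
P is parallel to the surface, so N = m g cos θ = 130 N.
Along the incline: P + μ_s N = m g sin θ, so P = 121 − 0.16×130 = 100 N.

P_min ≈ 100 N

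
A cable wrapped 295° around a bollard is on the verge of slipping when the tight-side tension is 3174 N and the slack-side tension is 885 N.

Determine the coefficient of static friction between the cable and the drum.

T₂/T₁ = e^{μβ} → μ = ln(T₂/T₁)/β.
β = 295° = 5.149 rad.
μ = ln(3174/885)/5.149 = ln(3.586)/5.149 = 0.248.

μ ≈ 0.248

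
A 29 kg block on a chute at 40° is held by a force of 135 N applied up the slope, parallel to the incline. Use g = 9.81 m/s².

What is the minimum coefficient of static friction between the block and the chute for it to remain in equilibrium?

μ_s,min ≈ 0.22

N = m g cos θ = 217.9 N.
Friction must make up the shortfall along the incline: f = m g sin θ − P = 182.9 − 135 = 47.87 N.
At the threshold f = μ_s N, so μ_s,min = 47.87/217.9 = 0.22.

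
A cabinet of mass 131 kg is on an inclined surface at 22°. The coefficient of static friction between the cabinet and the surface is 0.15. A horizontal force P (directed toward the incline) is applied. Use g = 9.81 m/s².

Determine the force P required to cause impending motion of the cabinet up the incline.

At impending motion up the slope, friction acts down-slope at its limit: f = μ_s N.
Perpendicular to the incline: N = m g cos θ + P sin θ.
Along the incline: P cos θ = m g sin θ + μ_s N = m g sin θ + μ_s (m g cos θ + P sin θ).
Solving, P (cos θ − μ_s sin θ) = m g (sin θ + μ_s cos θ), so P = 131×9.81×(sin 22° + 0.15 cos 22°)/(cos 22° − 0.15 sin 22°) = 1290×0.5137/0.871 = 758 N.

P ≈ 758 N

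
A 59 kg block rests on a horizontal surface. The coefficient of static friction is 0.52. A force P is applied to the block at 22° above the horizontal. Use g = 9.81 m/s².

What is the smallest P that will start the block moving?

N = m g − P sin α (the pull lifts the block).
At impending slip, P cos α = μ_s N = μ_s (m g − P sin α).
Solving: P (cos α + μ_s sin α) = μ_s m g → P = 0.52×579/(cos 22° + 0.52 sin 22°) = 301/1.122 = 268 N.

P ≈ 268 N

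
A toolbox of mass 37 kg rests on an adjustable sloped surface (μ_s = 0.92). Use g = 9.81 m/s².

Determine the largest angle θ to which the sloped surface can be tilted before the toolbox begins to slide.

θ_max ≈ 42.6°

At the slip threshold, m g sin θ = μ_s · m g cos θ, so tan θ = μ_s.
θ_max = arctan(0.92) = 42.6°.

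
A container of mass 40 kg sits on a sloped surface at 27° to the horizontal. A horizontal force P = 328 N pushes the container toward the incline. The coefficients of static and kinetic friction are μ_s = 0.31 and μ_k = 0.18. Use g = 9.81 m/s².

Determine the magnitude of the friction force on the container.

Normal direction: N = m g cos θ + P sin θ = 498.5 N.
Parallel to the incline: P cos θ − m g sin θ = 292.3 − 178.1 = 114.1 N; the friction needed to balance this is 114.1 N acting down the slope.
The limit of static friction is μ_s N = 154.5 N.
|f_req| = 114.1 ≤ 154.5 N → the container is in equilibrium; friction equals the required value.

f ≈ 114 N (down the incline)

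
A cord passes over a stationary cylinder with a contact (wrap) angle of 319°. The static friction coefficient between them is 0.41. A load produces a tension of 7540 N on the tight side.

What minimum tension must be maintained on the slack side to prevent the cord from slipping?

Capstan equation at impending slip: T_tight/T_slack = e^{μβ}.
β = 319° = 5.568 rad; e^{μβ} = e^{0.41×5.568} = 9.803.
T_slack = T_tight / e^{μβ} = 7540 / 9.803 = 769 N.

T_min ≈ 769 N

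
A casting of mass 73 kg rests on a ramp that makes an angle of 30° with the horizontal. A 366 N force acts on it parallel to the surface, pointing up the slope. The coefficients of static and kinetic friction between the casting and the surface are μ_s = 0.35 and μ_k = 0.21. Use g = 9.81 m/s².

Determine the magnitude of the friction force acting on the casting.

Perpendicular to the surface, N = m g cos θ = 73·9.81·cos 30° = 620.2 N.
For equilibrium along the incline the friction force must supply f = m g sin θ − P = 358.1 − 366 = -7.935 N (positive meaning up-slope).
The static-friction ceiling is μ_s N = 0.35 × 620.2 = 217.1 N.
Since |-7.935| ≤ 217.1 N, the casting remains in static equilibrium and friction takes exactly the required value.

f ≈ 7.94 N (down the incline)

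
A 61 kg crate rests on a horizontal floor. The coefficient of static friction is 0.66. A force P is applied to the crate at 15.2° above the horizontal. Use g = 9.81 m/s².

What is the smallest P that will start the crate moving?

N = m g − P sin α (the pull lifts the crate).
At impending slip, P cos α = μ_s N = μ_s (m g − P sin α).
Solving: P (cos α + μ_s sin α) = μ_s m g → P = 0.66×598/(cos 15.2° + 0.66 sin 15.2°) = 395/1.138 = 347 N.

P ≈ 347 N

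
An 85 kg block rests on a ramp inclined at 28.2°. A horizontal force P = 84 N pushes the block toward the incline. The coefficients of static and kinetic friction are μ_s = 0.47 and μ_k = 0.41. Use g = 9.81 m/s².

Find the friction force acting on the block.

f ≈ 320 N (up the incline)

Normal direction: N = m g cos θ + P sin θ = 774.6 N.
Parallel to the incline: P cos θ − m g sin θ = 74.03 − 394 = -320 N; the friction needed to balance this is 320 N acting up the slope.
Maximum static friction: μ_s N = 0.47 × 774.6 = 364 N.
Since 320 N is within the 364 N limit, the block stays put and friction is exactly 320 N.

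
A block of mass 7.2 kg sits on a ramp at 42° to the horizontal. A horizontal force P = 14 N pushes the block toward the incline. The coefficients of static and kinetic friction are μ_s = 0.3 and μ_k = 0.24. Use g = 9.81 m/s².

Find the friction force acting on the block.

f ≈ 14.8 N (up the incline)

Resolve perpendicular to the incline: N = m g cos θ + P sin θ = 7.2×9.81×cos 42° + 14×sin 42° = 61.86 N.
Parallel to the incline: P cos θ − m g sin θ = 10.4 − 47.26 = -36.86 N; the friction needed to balance this is 36.86 N acting up the slope.
Maximum static friction: μ_s N = 0.3 × 61.86 = 18.56 N.
The required 36.86 N exceeds the static limit, so the block slides down-slope and f = μ_k N = 0.24×61.86 = 14.8 N.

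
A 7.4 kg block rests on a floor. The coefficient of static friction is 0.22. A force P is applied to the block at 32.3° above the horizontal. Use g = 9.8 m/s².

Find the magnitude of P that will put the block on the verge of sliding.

P ≈ 16.6 N

N = m g − P sin α (the pull lifts the block).
At impending slip, P cos α = μ_s N = μ_s (m g − P sin α).
Solving: P (cos α + μ_s sin α) = μ_s m g → P = 0.22×72.5/(cos 32.3° + 0.22 sin 32.3°) = 16/0.9628 = 16.6 N.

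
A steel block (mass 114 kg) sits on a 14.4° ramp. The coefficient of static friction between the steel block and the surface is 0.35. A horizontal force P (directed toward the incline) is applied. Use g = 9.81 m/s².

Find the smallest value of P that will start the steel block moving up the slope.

P ≈ 746 N

At impending motion up the slope, friction acts down-slope at its limit: f = μ_s N.
Perpendicular to the incline: N = m g cos θ + P sin θ.
Along the incline: P cos θ = m g sin θ + μ_s N = m g sin θ + μ_s (m g cos θ + P sin θ).
Solving, P (cos θ − μ_s sin θ) = m g (sin θ + μ_s cos θ), so P = 114×9.81×(sin 14.4° + 0.35 cos 14.4°)/(cos 14.4° − 0.35 sin 14.4°) = 1120×0.5877/0.8815 = 746 N.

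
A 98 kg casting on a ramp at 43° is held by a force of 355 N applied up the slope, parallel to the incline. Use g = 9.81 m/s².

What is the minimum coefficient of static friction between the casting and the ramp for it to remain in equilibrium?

N = m g cos θ = 703.1 N.
Friction must make up the shortfall along the incline: f = m g sin θ − P = 655.7 − 355 = 300.7 N.
At the threshold f = μ_s N, so μ_s,min = 300.7/703.1 = 0.428.

μ_s,min ≈ 0.428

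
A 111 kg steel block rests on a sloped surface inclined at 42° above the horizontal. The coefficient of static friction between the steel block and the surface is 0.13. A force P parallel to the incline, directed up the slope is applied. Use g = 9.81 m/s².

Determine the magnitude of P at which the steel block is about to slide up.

P ≈ 834 N

At impending motion up the slope, friction acts down-slope at its limit: f = μ_s N.
P is parallel to the surface, so N = m g cos θ = 809 N.
Along the incline: P = m g sin θ + μ_s N = 729 + 0.13×809 = 834 N.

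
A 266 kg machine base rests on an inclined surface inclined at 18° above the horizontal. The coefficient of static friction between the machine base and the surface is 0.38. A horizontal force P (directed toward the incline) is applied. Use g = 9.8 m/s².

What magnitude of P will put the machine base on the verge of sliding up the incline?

At impending motion up the slope, friction acts down-slope at its limit: f = μ_s N.
Perpendicular to the incline: N = m g cos θ + P sin θ.
Along the incline: P cos θ = m g sin θ + μ_s N = m g sin θ + μ_s (m g cos θ + P sin θ).
Solving, P (cos θ − μ_s sin θ) = m g (sin θ + μ_s cos θ), so P = 266×9.8×(sin 18° + 0.38 cos 18°)/(cos 18° − 0.38 sin 18°) = 2610×0.6704/0.8336 = 2100 N.

P ≈ 2100 N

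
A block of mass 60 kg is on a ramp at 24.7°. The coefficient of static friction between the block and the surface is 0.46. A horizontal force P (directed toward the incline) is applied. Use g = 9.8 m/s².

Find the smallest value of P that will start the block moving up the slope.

P ≈ 686 N

At impending motion up the slope, friction acts down-slope at its limit: f = μ_s N.
Perpendicular to the incline: N = m g cos θ + P sin θ.
Along the incline: P cos θ = m g sin θ + μ_s N = m g sin θ + μ_s (m g cos θ + P sin θ).
Solving, P (cos θ − μ_s sin θ) = m g (sin θ + μ_s cos θ), so P = 60×9.8×(sin 24.7° + 0.46 cos 24.7°)/(cos 24.7° − 0.46 sin 24.7°) = 588×0.8358/0.7163 = 686 N.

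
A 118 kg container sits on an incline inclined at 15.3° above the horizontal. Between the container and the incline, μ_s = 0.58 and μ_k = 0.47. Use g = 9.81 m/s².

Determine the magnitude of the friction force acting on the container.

The normal reaction is N = m g cos θ = 1117 N.
For equilibrium along the incline, friction must balance the weight component: f = m g sin θ = 305.5 N up the slope.
Maximum static friction available: μ_s N = 0.58 × 1117 = 647.6 N.
Since |305.5| ≤ 647.6 N, the container remains in static equilibrium and friction takes exactly the required value.

f ≈ 305 N (up the incline)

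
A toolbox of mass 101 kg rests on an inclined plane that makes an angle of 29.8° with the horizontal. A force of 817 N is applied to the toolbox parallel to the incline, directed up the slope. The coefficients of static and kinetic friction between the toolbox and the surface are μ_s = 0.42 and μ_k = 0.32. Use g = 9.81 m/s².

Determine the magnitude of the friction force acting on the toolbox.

The normal reaction is N = m g cos θ = 859.8 N.
Parallel to the incline, ΣF = 0 gives f = m g sin θ − P = 492.4 − 817 = -324.6 N (up-slope positive).
Maximum static friction available: μ_s N = 0.42 × 859.8 = 361.1 N.
Since |-324.6| ≤ 361.1 N, static friction is sufficient; f equals the required value, not μ_s N.

f ≈ 325 N (down the incline)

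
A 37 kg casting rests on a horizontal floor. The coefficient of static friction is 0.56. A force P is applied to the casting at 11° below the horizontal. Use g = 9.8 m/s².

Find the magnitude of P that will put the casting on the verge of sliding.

P ≈ 232 N

N = m g + P sin α (the push presses the casting into the horizontal floor).
At impending slip, P cos α = μ_s N = μ_s (m g + P sin α).
Solving: P (cos α − μ_s sin α) = μ_s m g → P = 0.56×363/(cos 11° − 0.56 sin 11°) = 203/0.8748 = 232 N.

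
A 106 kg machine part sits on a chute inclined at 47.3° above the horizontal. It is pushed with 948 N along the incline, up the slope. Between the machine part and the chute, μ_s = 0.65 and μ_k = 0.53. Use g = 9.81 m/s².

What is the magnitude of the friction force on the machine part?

The normal reaction is N = m g cos θ = 705.2 N.
The friction needed for equilibrium is m g sin θ − P = 764.2 − 948 = -183.8 N, measured positive up-slope.
The static-friction ceiling is μ_s N = 0.65 × 705.2 = 458.4 N.
Since |-183.8| ≤ 458.4 N, static friction is sufficient; f equals the required value, not μ_s N.

f ≈ 184 N (down the incline)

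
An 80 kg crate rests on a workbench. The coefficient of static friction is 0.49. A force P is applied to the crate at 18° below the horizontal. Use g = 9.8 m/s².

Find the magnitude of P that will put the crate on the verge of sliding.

P ≈ 480 N

N = m g + P sin α (the push presses the crate into the workbench).
At impending slip, P cos α = μ_s N = μ_s (m g + P sin α).
Solving: P (cos α − μ_s sin α) = μ_s m g → P = 0.49×784/(cos 18° − 0.49 sin 18°) = 384/0.7996 = 480 N.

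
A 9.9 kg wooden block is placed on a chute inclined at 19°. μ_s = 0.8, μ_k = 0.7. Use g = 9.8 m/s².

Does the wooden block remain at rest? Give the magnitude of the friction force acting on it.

N = m g cos θ = 91.7 N.
Down-slope weight component: m g sin θ = 31.6 N.
μ_s N = 73.4 N.
31.6 ≤ 73.4 N, so it stays put; friction = 31.6 N.

f ≈ 31.6 N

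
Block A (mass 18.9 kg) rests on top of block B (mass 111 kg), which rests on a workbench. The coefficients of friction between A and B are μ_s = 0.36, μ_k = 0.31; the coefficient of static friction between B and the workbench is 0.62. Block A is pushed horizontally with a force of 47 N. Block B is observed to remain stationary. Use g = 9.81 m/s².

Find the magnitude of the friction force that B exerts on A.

Normal force at the A–B interface: N₁ = m_A g = 185.4 N.
Maximum static friction on A from B: μ_s N₁ = 0.36×185.4 = 66.75 N.
P = 47 N is within that limit, so A and B move together (both at rest); the A–B friction is simply f₁ = P = 47 N.
B experiences an equal 47 N forward from A (third law). B is in equilibrium, so the floor supplies f₂ = 47 N of static friction (limit μ_s(m_A+m_B)g = 790.1 N, not exceeded).

f ≈ 47 N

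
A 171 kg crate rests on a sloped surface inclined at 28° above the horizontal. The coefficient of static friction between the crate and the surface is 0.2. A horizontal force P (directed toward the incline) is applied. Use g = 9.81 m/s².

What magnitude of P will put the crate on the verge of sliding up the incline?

At impending motion up the slope, friction acts down-slope at its limit: f = μ_s N.
Perpendicular to the incline: N = m g cos θ + P sin θ.
Along the incline: P cos θ = m g sin θ + μ_s N = m g sin θ + μ_s (m g cos θ + P sin θ).
Solving, P (cos θ − μ_s sin θ) = m g (sin θ + μ_s cos θ), so P = 171×9.81×(sin 28° + 0.2 cos 28°)/(cos 28° − 0.2 sin 28°) = 1680×0.6461/0.7891 = 1370 N.

P ≈ 1370 N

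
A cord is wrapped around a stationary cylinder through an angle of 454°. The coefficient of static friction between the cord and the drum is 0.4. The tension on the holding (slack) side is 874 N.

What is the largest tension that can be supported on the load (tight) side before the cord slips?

T_max ≈ 20800 N

At impending slip the capstan equation gives T₂/T₁ = e^{μβ} with β in radians.
β = 454° × π/180 = 7.924 rad.
e^{μβ} = e^{0.4×7.924} = 23.8.
T₂ = T₁ · e^{μβ} = 874 × 23.8 = 20800 N.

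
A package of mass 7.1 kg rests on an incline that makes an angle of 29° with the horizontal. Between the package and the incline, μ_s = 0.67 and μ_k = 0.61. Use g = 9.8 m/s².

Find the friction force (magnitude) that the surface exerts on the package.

f ≈ 33.7 N (up the incline)

Perpendicular to the surface, N = m g cos θ = 7.1·9.8·cos 29° = 60.86 N.
For equilibrium along the incline, friction must balance the weight component: f = m g sin θ = 33.73 N up the slope.
Static friction can supply at most μ_s N = 40.77 N.
Since |33.73| ≤ 40.77 N, no slip — friction simply equals what equilibrium demands.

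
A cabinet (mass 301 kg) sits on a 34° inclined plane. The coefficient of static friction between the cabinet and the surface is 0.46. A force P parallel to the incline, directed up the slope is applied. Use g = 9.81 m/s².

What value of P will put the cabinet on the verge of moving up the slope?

P ≈ 2780 N

At impending motion up the slope, friction acts down-slope at its limit: f = μ_s N.
P is parallel to the surface, so N = m g cos θ = 2450 N.
Along the incline: P = m g sin θ + μ_s N = 1650 + 0.46×2450 = 2780 N.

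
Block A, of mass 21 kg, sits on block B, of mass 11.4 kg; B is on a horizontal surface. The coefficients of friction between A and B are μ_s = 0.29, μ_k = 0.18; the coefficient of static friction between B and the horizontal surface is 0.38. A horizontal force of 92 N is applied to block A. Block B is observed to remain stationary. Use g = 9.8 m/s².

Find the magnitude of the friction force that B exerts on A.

The normal force B exerts on A is simply A's weight, N₁ = 205.8 N.
So the A–B interface can sustain at most μ_s N₁ = 59.68 N of static friction.
Since P = 92 N > 59.68 N, A slides on B; the A–B friction is kinetic: f₁ = μ_k N₁ = 0.18×205.8 = 37 N.
By Newton's third law B feels 37 N forward from A. With B stationary, the floor's static friction on B balances it: f₂ = 37 N (well within μ_s(m_A+m_B)g = 120.7 N).

f ≈ 37 N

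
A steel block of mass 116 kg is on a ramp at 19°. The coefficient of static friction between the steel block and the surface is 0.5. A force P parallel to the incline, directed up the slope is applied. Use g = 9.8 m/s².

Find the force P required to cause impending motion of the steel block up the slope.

At impending motion up the slope, friction acts down-slope at its limit: f = μ_s N.
P is parallel to the surface, so N = m g cos θ = 1070 N.
Along the incline: P = m g sin θ + μ_s N = 370 + 0.5×1070 = 908 N.

P ≈ 908 N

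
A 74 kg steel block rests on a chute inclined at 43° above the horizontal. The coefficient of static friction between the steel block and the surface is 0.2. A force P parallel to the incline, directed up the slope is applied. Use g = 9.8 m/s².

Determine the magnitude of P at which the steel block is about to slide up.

At impending motion up the slope, friction acts down-slope at its limit: f = μ_s N.
P is parallel to the surface, so N = m g cos θ = 530 N.
Along the incline: P = m g sin θ + μ_s N = 495 + 0.2×530 = 601 N.

P ≈ 601 N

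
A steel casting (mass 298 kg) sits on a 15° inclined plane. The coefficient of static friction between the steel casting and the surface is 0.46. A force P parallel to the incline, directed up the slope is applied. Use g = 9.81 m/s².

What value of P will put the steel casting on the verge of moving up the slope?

P ≈ 2060 N

At impending motion up the slope, friction acts down-slope at its limit: f = μ_s N.
P is parallel to the surface, so N = m g cos θ = 2820 N.
Along the incline: P = m g sin θ + μ_s N = 757 + 0.46×2820 = 2060 N.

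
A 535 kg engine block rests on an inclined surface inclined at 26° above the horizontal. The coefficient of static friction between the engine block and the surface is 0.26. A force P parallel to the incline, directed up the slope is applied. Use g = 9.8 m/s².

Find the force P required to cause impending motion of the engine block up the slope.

P ≈ 3520 N

At impending motion up the slope, friction acts down-slope at its limit: f = μ_s N.
P is parallel to the surface, so N = m g cos θ = 4710 N.
Along the incline: P = m g sin θ + μ_s N = 2300 + 0.26×4710 = 3520 N.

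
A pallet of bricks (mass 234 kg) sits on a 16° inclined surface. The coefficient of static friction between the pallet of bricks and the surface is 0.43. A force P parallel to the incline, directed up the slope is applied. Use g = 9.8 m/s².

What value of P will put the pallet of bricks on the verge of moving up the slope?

At impending motion up the slope, friction acts down-slope at its limit: f = μ_s N.
P is parallel to the surface, so N = m g cos θ = 2200 N.
Along the incline: P = m g sin θ + μ_s N = 632 + 0.43×2200 = 1580 N.

P ≈ 1580 N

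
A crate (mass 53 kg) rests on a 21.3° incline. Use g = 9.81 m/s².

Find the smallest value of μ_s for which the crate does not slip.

At the slip threshold m g sin θ = μ_s m g cos θ, so μ_s,min = tan θ.
μ_s,min = tan 21.3° = 0.39.

μ_s,min ≈ 0.39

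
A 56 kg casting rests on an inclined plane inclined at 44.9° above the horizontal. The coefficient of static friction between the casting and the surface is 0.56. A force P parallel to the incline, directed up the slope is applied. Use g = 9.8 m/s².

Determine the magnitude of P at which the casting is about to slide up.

P ≈ 605 N

At impending motion up the slope, friction acts down-slope at its limit: f = μ_s N.
P is parallel to the surface, so N = m g cos θ = 389 N.
Along the incline: P = m g sin θ + μ_s N = 387 + 0.56×389 = 605 N.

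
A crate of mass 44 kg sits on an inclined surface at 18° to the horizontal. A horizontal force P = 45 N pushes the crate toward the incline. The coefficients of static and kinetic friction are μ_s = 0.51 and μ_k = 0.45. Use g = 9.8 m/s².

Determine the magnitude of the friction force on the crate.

Resolve perpendicular to the incline: N = m g cos θ + P sin θ = 44×9.8×cos 18° + 45×sin 18° = 424 N.
Along the incline, the net driving force (taking up-slope positive) is P cos θ − m g sin θ = 42.8 − 133.2 = -90.45 N, so equilibrium requires friction f = 90.45 N (up-slope).
The limit of static friction is μ_s N = 216.2 N.
Since 90.45 N is within the 216.2 N limit, the crate stays put and friction is exactly 90.5 N.

f ≈ 90.5 N (up the incline)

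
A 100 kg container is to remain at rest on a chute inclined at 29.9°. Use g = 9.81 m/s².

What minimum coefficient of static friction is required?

μ_s,min ≈ 0.575

At the slip threshold m g sin θ = μ_s m g cos θ, so μ_s,min = tan θ.
μ_s,min = tan 29.9° = 0.575.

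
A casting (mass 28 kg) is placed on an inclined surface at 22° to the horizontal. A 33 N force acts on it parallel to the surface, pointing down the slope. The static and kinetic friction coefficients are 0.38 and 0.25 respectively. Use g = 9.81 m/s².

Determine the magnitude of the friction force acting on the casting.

Perpendicular to the surface, N = m g cos θ = 28·9.81·cos 22° = 254.7 N.
The friction needed for equilibrium is m g sin θ + P = 102.9 + 33 = 135.9 N, measured positive up-slope.
The static-friction ceiling is μ_s N = 0.38 × 254.7 = 96.78 N.
Since |135.9| > 96.78 N, static friction cannot hold it; the casting slides down the incline and kinetic friction applies: f = μ_k N = 0.25 × 254.7 = 63.7 N.

f ≈ 63.7 N (up the incline)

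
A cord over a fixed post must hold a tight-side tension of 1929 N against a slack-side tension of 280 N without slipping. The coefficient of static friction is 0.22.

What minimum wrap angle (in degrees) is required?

β_min ≈ 503°

T₂/T₁ = e^{μβ} → β = ln(T₂/T₁)/μ.
β = ln(1929/280)/0.22 = 1.93/0.22 = 8.773 rad.
In degrees: β = 8.773 × 180/π = 503°.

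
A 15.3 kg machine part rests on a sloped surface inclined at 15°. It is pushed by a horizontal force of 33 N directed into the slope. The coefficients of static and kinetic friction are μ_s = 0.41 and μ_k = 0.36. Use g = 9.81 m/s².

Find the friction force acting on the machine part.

f ≈ 6.97 N (up the incline)

Normal direction: N = m g cos θ + P sin θ = 153.5 N.
Along the incline, the net driving force (taking up-slope positive) is P cos θ − m g sin θ = 31.88 − 38.85 = -6.971 N, so equilibrium requires friction f = 6.971 N (up-slope).
The limit of static friction is μ_s N = 62.94 N.
Since 6.971 N is within the 62.94 N limit, the machine part stays put and friction is exactly 6.97 N.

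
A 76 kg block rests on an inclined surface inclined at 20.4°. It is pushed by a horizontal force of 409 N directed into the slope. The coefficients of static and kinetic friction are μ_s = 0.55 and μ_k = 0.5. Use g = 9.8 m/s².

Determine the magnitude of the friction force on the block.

f ≈ 124 N (down the incline)

Normal direction: N = m g cos θ + P sin θ = 840.7 N.
Parallel to the incline: P cos θ − m g sin θ = 383.3 − 259.6 = 123.7 N; the friction needed to balance this is 123.7 N acting down the slope.
Maximum static friction: μ_s N = 0.55 × 840.7 = 462.4 N.
Since 123.7 N is within the 462.4 N limit, the block stays put and friction is exactly 124 N.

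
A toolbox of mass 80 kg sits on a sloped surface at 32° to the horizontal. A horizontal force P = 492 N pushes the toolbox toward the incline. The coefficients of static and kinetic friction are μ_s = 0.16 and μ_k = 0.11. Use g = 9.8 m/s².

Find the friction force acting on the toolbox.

f ≈ 1.78 N (down the incline)

Normal direction: N = m g cos θ + P sin θ = 925.6 N.
Along the incline, the net driving force (taking up-slope positive) is P cos θ − m g sin θ = 417.2 − 415.5 = 1.783 N, so equilibrium requires friction f = -1.783 N (down-slope).
The limit of static friction is μ_s N = 148.1 N.
|f_req| = 1.783 ≤ 148.1 N → the toolbox is in equilibrium; friction equals the required value.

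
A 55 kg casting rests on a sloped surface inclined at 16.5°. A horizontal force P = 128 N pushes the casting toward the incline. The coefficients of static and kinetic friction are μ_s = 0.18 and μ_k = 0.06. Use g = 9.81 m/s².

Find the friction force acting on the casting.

The horizontal push has a component P sin θ into the surface, so N = m g cos θ + P sin θ = 517.3 + 36.35 = 553.7 N.
Parallel to the incline: P cos θ − m g sin θ = 122.7 − 153.2 = -30.51 N; the friction needed to balance this is 30.51 N acting up the slope.
The limit of static friction is μ_s N = 99.66 N.
Since 30.51 N is within the 99.66 N limit, the casting stays put and friction is exactly 30.5 N.

f ≈ 30.5 N (up the incline)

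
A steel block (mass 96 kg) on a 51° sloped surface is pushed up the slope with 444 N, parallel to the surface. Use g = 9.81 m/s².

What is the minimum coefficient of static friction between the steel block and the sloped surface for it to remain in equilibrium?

N = m g cos θ = 592.7 N.
Friction must make up the shortfall along the incline: f = m g sin θ − P = 731.9 − 444 = 287.9 N.
At the threshold f = μ_s N, so μ_s,min = 287.9/592.7 = 0.486.

μ_s,min ≈ 0.486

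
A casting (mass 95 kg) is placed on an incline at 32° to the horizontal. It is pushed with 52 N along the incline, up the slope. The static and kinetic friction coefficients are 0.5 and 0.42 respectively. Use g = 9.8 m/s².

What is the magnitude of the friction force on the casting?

The normal reaction is N = m g cos θ = 789.5 N.
Parallel to the incline, ΣF = 0 gives f = m g sin θ − P = 493.4 − 52 = 441.4 N (up-slope positive).
Maximum static friction available: μ_s N = 0.5 × 789.5 = 394.8 N.
Since |441.4| > 394.8 N, static friction cannot hold it; the casting slides down the incline and kinetic friction applies: f = μ_k N = 0.42 × 789.5 = 332 N.

f ≈ 332 N (up the incline)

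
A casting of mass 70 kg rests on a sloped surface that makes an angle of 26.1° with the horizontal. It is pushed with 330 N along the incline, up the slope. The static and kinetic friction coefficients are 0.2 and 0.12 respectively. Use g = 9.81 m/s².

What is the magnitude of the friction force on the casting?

Normal force: N = m g cos θ = 70 × 9.81 × cos 26.1° = 616.7 N.
Parallel to the incline, ΣF = 0 gives f = m g sin θ − P = 302.1 − 330 = -27.89 N (up-slope positive).
Static friction can supply at most μ_s N = 123.3 N.
Since |-27.89| ≤ 123.3 N, no slip — friction simply equals what equilibrium demands.

f ≈ 27.9 N (down the incline)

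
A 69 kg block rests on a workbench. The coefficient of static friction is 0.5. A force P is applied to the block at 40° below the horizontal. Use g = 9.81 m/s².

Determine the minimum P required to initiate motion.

P ≈ 761 N

N = m g + P sin α (the push presses the block into the workbench).
At impending slip, P cos α = μ_s N = μ_s (m g + P sin α).
Solving: P (cos α − μ_s sin α) = μ_s m g → P = 0.5×677/(cos 40° − 0.5 sin 40°) = 338/0.4447 = 761 N.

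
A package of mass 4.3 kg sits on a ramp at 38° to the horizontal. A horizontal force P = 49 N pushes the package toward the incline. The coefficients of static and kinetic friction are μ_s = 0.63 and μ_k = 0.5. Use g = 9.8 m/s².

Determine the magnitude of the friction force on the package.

Resolve perpendicular to the incline: N = m g cos θ + P sin θ = 4.3×9.8×cos 38° + 49×sin 38° = 63.37 N.
Along the incline, the net driving force (taking up-slope positive) is P cos θ − m g sin θ = 38.61 − 25.94 = 12.67 N, so equilibrium requires friction f = -12.67 N (down-slope).
Maximum static friction: μ_s N = 0.63 × 63.37 = 39.93 N.
Since 12.67 N is within the 39.93 N limit, the package stays put and friction is exactly 12.7 N.

f ≈ 12.7 N (down the incline)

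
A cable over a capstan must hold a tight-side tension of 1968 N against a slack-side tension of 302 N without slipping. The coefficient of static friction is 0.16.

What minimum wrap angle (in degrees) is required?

β_min ≈ 671°

T₂/T₁ = e^{μβ} → β = ln(T₂/T₁)/μ.
β = ln(1968/302)/0.16 = 1.874/0.16 = 11.71 rad.
In degrees: β = 11.71 × 180/π = 671°.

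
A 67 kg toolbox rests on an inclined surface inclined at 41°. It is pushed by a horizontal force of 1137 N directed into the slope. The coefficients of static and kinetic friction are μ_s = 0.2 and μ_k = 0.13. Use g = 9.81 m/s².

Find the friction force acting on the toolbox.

f ≈ 161 N (down the incline)

Normal direction: N = m g cos θ + P sin θ = 1242 N.
Parallel to the incline: P cos θ − m g sin θ = 858.1 − 431.2 = 426.9 N; the friction needed to balance this is 426.9 N acting down the slope.
The limit of static friction is μ_s N = 248.4 N.
|f_req| = 426.9 > 248.4 N → the toolbox slides up the incline; f = μ_k N = 0.13 × 1242 = 161 N.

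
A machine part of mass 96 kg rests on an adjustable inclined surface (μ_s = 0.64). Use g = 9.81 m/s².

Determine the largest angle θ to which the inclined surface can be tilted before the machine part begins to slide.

At the slip threshold, m g sin θ = μ_s · m g cos θ, so tan θ = μ_s.
θ_max = arctan(0.64) = 32.6°.

θ_max ≈ 32.6°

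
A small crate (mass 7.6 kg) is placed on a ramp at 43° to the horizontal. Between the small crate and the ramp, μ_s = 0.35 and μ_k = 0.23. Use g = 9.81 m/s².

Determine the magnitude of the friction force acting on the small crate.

f ≈ 12.5 N (up the incline)

The normal reaction is N = m g cos θ = 54.53 N.
Along the slope the weight component is m g sin θ = 50.85 N; friction must supply exactly this, acting up-slope.
Static friction can supply at most μ_s N = 19.08 N.
Since |50.85| > 19.08 N, static friction cannot hold it; the small crate slides down the incline and kinetic friction applies: f = μ_k N = 0.23 × 54.53 = 12.5 N.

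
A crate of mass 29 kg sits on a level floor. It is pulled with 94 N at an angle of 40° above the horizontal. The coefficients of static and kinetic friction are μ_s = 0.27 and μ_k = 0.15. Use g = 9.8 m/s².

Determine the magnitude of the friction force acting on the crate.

N = m g − P sin α = 284.2 − 94×sin 40° = 223.8 N.
Horizontally, friction must balance P cos α = 72.01 N.
μ_s N = 0.27 × 223.8 = 60.42 N.
The required friction exceeds μ_s N, so the crate moves and f = μ_k N = 33.6 N.

f ≈ 33.6 N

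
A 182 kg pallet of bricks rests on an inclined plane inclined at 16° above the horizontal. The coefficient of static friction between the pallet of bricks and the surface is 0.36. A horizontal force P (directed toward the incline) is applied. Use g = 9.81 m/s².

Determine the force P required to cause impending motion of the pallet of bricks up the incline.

P ≈ 1290 N

At impending motion up the slope, friction acts down-slope at its limit: f = μ_s N.
Perpendicular to the incline: N = m g cos θ + P sin θ.
Along the incline: P cos θ = m g sin θ + μ_s N = m g sin θ + μ_s (m g cos θ + P sin θ).
Solving, P (cos θ − μ_s sin θ) = m g (sin θ + μ_s cos θ), so P = 182×9.81×(sin 16° + 0.36 cos 16°)/(cos 16° − 0.36 sin 16°) = 1790×0.6217/0.862 = 1290 N.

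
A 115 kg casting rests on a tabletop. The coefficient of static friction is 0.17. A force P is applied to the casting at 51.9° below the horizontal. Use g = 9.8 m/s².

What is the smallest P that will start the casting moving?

P ≈ 396 N

N = m g + P sin α (the push presses the casting into the tabletop).
At impending slip, P cos α = μ_s N = μ_s (m g + P sin α).
Solving: P (cos α − μ_s sin α) = μ_s m g → P = 0.17×1130/(cos 51.9° − 0.17 sin 51.9°) = 192/0.4833 = 396 N.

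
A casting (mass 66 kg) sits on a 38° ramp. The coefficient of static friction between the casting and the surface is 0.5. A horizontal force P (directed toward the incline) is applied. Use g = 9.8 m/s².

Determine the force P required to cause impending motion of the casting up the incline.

P ≈ 1360 N

At impending motion up the slope, friction acts down-slope at its limit: f = μ_s N.
Perpendicular to the incline: N = m g cos θ + P sin θ.
Along the incline: P cos θ = m g sin θ + μ_s N = m g sin θ + μ_s (m g cos θ + P sin θ).
Solving, P (cos θ − μ_s sin θ) = m g (sin θ + μ_s cos θ), so P = 66×9.8×(sin 38° + 0.5 cos 38°)/(cos 38° − 0.5 sin 38°) = 647×1.01/0.4802 = 1360 N.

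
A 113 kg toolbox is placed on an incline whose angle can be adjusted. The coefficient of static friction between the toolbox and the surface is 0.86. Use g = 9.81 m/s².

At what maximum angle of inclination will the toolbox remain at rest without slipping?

At the slip threshold, m g sin θ = μ_s · m g cos θ, so tan θ = μ_s.
θ_max = arctan(0.86) = 40.7°.

θ_max ≈ 40.7°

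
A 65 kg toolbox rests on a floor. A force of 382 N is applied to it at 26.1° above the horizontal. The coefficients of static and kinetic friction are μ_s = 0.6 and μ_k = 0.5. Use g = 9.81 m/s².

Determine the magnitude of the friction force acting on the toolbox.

f ≈ 235 N

The vertical component of P reduces the normal force: N = m g − P sin α = 637.6 − 168.1 = 469.6 N.
For equilibrium, f = P cos α = 382×cos 26.1° = 343 N.
The static-friction limit is μ_s N = 281.8 N.
343 > 281.8 N → the toolbox slides; f = μ_k N = 0.5×469.6 = 235 N.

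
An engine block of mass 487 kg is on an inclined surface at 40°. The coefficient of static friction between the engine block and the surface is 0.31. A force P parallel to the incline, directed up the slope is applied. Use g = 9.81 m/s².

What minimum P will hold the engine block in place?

The engine block tends to slide down (tan θ > μ_s), so at the point of impending slip friction acts up-slope at its limit: f = μ_s N.
P is parallel to the surface, so N = m g cos θ = 3660 N.
Along the incline: P + μ_s N = m g sin θ, so P = 3070 − 0.31×3660 = 1940 N.

P_min ≈ 1940 N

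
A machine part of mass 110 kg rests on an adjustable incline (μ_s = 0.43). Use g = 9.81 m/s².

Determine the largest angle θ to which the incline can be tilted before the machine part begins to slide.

θ_max ≈ 23.3°

At the slip threshold, m g sin θ = μ_s · m g cos θ, so tan θ = μ_s.
θ_max = arctan(0.43) = 23.3°.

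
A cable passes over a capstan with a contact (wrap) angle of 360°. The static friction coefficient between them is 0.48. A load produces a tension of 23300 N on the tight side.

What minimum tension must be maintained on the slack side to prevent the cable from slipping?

Capstan equation at impending slip: T_tight/T_slack = e^{μβ}.
β = 360° = 6.283 rad; e^{μβ} = e^{0.48×6.283} = 20.41.
T_slack = T_tight / e^{μβ} = 23300 / 20.41 = 1140 N.

T_min ≈ 1140 N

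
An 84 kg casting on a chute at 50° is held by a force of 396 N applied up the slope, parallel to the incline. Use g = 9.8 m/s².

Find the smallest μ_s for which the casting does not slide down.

μ_s,min ≈ 0.443

N = m g cos θ = 529.1 N.
Friction must make up the shortfall along the incline: f = m g sin θ − P = 630.6 − 396 = 234.6 N.
At the threshold f = μ_s N, so μ_s,min = 234.6/529.1 = 0.443.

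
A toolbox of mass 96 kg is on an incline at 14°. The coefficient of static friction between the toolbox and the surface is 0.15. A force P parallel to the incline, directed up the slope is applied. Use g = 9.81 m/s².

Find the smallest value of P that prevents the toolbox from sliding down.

P_min ≈ 90.8 N

The toolbox tends to slide down (tan θ > μ_s), so at the point of impending slip friction acts up-slope at its limit: f = μ_s N.
P is parallel to the surface, so N = m g cos θ = 914 N.
Along the incline: P + μ_s N = m g sin θ, so P = 228 − 0.15×914 = 90.8 N.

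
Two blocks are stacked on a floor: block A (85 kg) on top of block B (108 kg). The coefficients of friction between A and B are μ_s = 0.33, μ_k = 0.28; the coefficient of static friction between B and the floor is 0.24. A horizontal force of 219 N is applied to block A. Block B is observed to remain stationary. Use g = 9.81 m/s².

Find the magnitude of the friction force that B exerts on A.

f ≈ 219 N

Between the blocks, N₁ = m_A g = 833.9 N.
Maximum static friction on A from B: μ_s N₁ = 0.33×833.9 = 275.2 N.
P = 219 N is within that limit, so A and B move together (both at rest); the A–B friction is simply f₁ = P = 219 N.
B experiences an equal 219 N forward from A (third law). B is in equilibrium, so the floor supplies f₂ = 219 N of static friction (limit μ_s(m_A+m_B)g = 454.4 N, not exceeded).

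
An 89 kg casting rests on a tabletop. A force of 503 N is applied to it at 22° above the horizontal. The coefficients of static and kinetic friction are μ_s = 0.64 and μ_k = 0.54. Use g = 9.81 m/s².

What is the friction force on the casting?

f ≈ 370 N

The vertical component of P reduces the normal force: N = m g − P sin α = 873.1 − 188.4 = 684.7 N.
Horizontally, friction must balance P cos α = 466.4 N.
The static-friction limit is μ_s N = 438.2 N.
The required friction exceeds μ_s N, so the casting moves and f = μ_k N = 370 N.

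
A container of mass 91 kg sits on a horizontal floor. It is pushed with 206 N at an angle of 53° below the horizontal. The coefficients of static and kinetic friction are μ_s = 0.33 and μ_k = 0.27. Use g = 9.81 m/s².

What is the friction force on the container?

f ≈ 124 N

The vertical component of P adds to the normal force: N = m g + P sin α = 892.7 + 164.5 = 1057 N.
For equilibrium, f = P cos α = 206×cos 53° = 124 N.
μ_s N = 0.33 × 1057 = 348.9 N.
124 ≤ 348.9 N → static; friction equals the required 124 N.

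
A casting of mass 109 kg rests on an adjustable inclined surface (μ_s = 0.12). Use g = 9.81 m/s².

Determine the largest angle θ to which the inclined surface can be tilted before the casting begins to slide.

At the slip threshold, m g sin θ = μ_s · m g cos θ, so tan θ = μ_s.
θ_max = arctan(0.12) = 6.84°.

θ_max ≈ 6.84°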